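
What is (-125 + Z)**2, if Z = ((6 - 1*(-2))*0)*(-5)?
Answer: 15625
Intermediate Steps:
Z = 0 (Z = ((6 + 2)*0)*(-5) = (8*0)*(-5) = 0*(-5) = 0)
(-125 + Z)**2 = (-125 + 0)**2 = (-125)**2 = 15625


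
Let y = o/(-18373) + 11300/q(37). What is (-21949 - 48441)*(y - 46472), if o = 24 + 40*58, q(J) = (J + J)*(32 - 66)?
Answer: 37807347701246750/11556617 ≈ 3.2715e+9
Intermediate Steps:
q(J) = -68*J (q(J) = (2*J)*(-34) = -68*J)
o = 2344 (o = 24 + 2320 = 2344)
y = -53378101/11556617 (y = 2344/(-18373) + 11300/((-68*37)) = 2344*(-1/18373) + 11300/(-2516) = -2344/18373 + 11300*(-1/2516) = -2344/18373 - 2825/629 = -53378101/11556617 ≈ -4.6188)
(-21949 - 48441)*(y - 46472) = (-21949 - 48441)*(-53378101/11556617 - 46472) = -70390*(-537112483325/11556617) = 37807347701246750/11556617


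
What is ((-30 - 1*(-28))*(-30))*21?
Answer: 1260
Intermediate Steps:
((-30 - 1*(-28))*(-30))*21 = ((-30 + 28)*(-30))*21 = -2*(-30)*21 = 60*21 = 1260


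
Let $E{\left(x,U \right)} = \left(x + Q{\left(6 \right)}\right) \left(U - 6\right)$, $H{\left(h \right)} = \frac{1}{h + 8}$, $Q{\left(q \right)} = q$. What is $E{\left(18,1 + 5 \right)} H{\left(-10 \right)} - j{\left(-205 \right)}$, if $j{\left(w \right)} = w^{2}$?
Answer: $-42025$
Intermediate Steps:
$H{\left(h \right)} = \frac{1}{8 + h}$
$E{\left(x,U \right)} = \left(-6 + U\right) \left(6 + x\right)$ ($E{\left(x,U \right)} = \left(x + 6\right) \left(U - 6\right) = \left(6 + x\right) \left(-6 + U\right) = \left(-6 + U\right) \left(6 + x\right)$)
$E{\left(18,1 + 5 \right)} H{\left(-10 \right)} - j{\left(-205 \right)} = \frac{-36 - 108 + 6 \left(1 + 5\right) + \left(1 + 5\right) 18}{8 - 10} - \left(-205\right)^{2} = \frac{-36 - 108 + 6 \cdot 6 + 6 \cdot 18}{-2} - 42025 = \left(-36 - 108 + 36 + 108\right) \left(- \frac{1}{2}\right) - 42025 = 0 \left(- \frac{1}{2}\right) - 42025 = 0 - 42025 = -42025$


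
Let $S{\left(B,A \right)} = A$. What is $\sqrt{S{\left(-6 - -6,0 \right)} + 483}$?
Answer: $\sqrt{483} \approx 21.977$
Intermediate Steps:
$\sqrt{S{\left(-6 - -6,0 \right)} + 483} = \sqrt{0 + 483} = \sqrt{483}$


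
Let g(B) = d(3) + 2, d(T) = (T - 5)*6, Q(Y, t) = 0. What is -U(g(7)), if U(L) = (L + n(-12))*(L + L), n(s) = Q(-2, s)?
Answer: -200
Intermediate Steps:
d(T) = -30 + 6*T (d(T) = (-5 + T)*6 = -30 + 6*T)
n(s) = 0
g(B) = -10 (g(B) = (-30 + 6*3) + 2 = (-30 + 18) + 2 = -12 + 2 = -10)
U(L) = 2*L² (U(L) = (L + 0)*(L + L) = L*(2*L) = 2*L²)
-U(g(7)) = -2*(-10)² = -2*100 = -1*200 = -200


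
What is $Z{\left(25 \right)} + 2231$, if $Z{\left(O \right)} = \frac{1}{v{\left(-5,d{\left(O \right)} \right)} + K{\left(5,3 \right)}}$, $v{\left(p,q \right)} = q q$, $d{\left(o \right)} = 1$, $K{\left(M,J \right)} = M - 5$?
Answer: $2232$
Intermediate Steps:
$K{\left(M,J \right)} = -5 + M$
$v{\left(p,q \right)} = q^{2}$
$Z{\left(O \right)} = 1$ ($Z{\left(O \right)} = \frac{1}{1^{2} + \left(-5 + 5\right)} = \frac{1}{1 + 0} = 1^{-1} = 1$)
$Z{\left(25 \right)} + 2231 = 1 + 2231 = 2232$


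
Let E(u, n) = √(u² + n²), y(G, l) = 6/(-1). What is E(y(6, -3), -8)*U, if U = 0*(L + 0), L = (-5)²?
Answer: 0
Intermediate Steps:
L = 25
y(G, l) = -6 (y(G, l) = 6*(-1) = -6)
E(u, n) = √(n² + u²)
U = 0 (U = 0*(25 + 0) = 0*25 = 0)
E(y(6, -3), -8)*U = √((-8)² + (-6)²)*0 = √(64 + 36)*0 = √100*0 = 10*0 = 0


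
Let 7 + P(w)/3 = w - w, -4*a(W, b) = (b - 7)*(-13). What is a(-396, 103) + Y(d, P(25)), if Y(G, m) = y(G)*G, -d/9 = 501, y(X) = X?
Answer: 20331393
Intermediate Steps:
a(W, b) = -91/4 + 13*b/4 (a(W, b) = -(b - 7)*(-13)/4 = -(-7 + b)*(-13)/4 = -(91 - 13*b)/4 = -91/4 + 13*b/4)
P(w) = -21 (P(w) = -21 + 3*(w - w) = -21 + 3*0 = -21 + 0 = -21)
d = -4509 (d = -9*501 = -4509)
Y(G, m) = G² (Y(G, m) = G*G = G²)
a(-396, 103) + Y(d, P(25)) = (-91/4 + (13/4)*103) + (-4509)² = (-91/4 + 1339/4) + 20331081 = 312 + 20331081 = 20331393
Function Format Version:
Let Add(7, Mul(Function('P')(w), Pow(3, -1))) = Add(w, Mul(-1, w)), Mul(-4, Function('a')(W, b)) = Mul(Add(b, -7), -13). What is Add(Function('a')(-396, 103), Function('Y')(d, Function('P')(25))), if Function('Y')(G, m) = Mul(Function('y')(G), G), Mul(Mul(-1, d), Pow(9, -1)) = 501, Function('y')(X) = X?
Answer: 20331393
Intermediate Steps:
Function('a')(W, b) = Add(Rational(-91, 4), Mul(Rational(13, 4), b)) (Function('a')(W, b) = Mul(Rational(-1, 4), Mul(Add(b, -7), -13)) = Mul(Rational(-1, 4), Mul(Add(-7, b), -13)) = Mul(Rational(-1, 4), Add(91, Mul(-13, b))) = Add(Rational(-91, 4), Mul(Rational(13, 4), b)))
Function('P')(w) = -21 (Function('P')(w) = Add(-21, Mul(3, Add(w, Mul(-1, w)))) = Add(-21, Mul(3, 0)) = Add(-21, 0) = -21)
d = -4509 (d = Mul(-9, 501) = -4509)
Function('Y')(G, m) = Pow(G, 2) (Function('Y')(G, m) = Mul(G, G) = Pow(G, 2))
Add(Function('a')(-396, 103), Function('Y')(d, Function('P')(25))) = Add(Add(Rational(-91, 4), Mul(Rational(13, 4), 103)), Pow(-4509, 2)) = Add(Add(Rational(-91, 4), Rational(1339, 4)), 20331081) = Add(312, 20331081) = 20331393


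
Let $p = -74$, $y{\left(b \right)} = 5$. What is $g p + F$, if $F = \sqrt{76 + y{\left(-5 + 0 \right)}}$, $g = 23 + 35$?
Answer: $-4283$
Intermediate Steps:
$g = 58$
$F = 9$ ($F = \sqrt{76 + 5} = \sqrt{81} = 9$)
$g p + F = 58 \left(-74\right) + 9 = -4292 + 9 = -4283$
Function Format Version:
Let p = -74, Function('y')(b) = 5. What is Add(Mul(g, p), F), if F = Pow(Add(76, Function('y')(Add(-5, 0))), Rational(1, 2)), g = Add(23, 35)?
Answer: -4283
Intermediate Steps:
g = 58
F = 9 (F = Pow(Add(76, 5), Rational(1, 2)) = Pow(81, Rational(1, 2)) = 9)
Add(Mul(g, p), F) = Add(Mul(58, -74), 9) = Add(-4292, 9) = -4283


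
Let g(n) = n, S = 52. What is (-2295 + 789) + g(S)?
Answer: -1454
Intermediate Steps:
(-2295 + 789) + g(S) = (-2295 + 789) + 52 = -1506 + 52 = -1454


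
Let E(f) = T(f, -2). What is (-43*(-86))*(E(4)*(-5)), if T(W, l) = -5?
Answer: 92450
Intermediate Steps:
E(f) = -5
(-43*(-86))*(E(4)*(-5)) = (-43*(-86))*(-5*(-5)) = 3698*25 = 92450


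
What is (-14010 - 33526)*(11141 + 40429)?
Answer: -2451431520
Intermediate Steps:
(-14010 - 33526)*(11141 + 40429) = -47536*51570 = -2451431520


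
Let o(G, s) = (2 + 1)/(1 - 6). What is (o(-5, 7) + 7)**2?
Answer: 1024/25 ≈ 40.960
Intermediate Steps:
o(G, s) = -3/5 (o(G, s) = 3/(-5) = 3*(-1/5) = -3/5)
(o(-5, 7) + 7)**2 = (-3/5 + 7)**2 = (32/5)**2 = 1024/25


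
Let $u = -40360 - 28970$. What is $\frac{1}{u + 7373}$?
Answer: $- \frac{1}{61957} \approx -1.614 \cdot 10^{-5}$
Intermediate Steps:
$u = -69330$ ($u = -40360 - 28970 = -69330$)
$\frac{1}{u + 7373} = \frac{1}{-69330 + 7373} = \frac{1}{-61957} = - \frac{1}{61957}$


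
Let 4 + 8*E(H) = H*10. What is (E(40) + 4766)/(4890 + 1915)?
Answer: 9631/13610 ≈ 0.70764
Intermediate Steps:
E(H) = -½ + 5*H/4 (E(H) = -½ + (H*10)/8 = -½ + (10*H)/8 = -½ + 5*H/4)
(E(40) + 4766)/(4890 + 1915) = ((-½ + (5/4)*40) + 4766)/(4890 + 1915) = ((-½ + 50) + 4766)/6805 = (99/2 + 4766)*(1/6805) = (9631/2)*(1/6805) = 9631/13610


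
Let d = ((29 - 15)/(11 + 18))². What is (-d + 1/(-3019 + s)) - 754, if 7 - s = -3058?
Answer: -29177419/38686 ≈ -754.21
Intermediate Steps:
s = 3065 (s = 7 - 1*(-3058) = 7 + 3058 = 3065)
d = 196/841 (d = (14/29)² = 196/841 ≈ 0.23306)
(-d + 1/(-3019 + s)) - 754 = (-1*196/841 + 1/(-3019 + 3065)) - 754 = (-196/841 + 1/46) - 754 = -8175/38686 - 754 = -29177419/38686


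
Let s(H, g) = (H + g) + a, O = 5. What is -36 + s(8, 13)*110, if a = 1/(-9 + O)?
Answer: 4493/2 ≈ 2246.5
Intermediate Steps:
a = -¼ (a = 1/(-9 + 5) = 1/(-4) = -¼ ≈ -0.25000)
s(H, g) = -¼ + H + g (s(H, g) = (H + g) - ¼ = -¼ + H + g)
-36 + s(8, 13)*110 = -36 + (-¼ + 8 + 13)*110 = -36 + (83/4)*110 = -36 + 4565/2 = 4493/2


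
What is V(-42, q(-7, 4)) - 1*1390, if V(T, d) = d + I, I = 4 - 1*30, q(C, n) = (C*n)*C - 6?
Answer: -1226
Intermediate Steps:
q(C, n) = -6 + n*C² (q(C, n) = n*C² - 6 = -6 + n*C²)
I = -26 (I = 4 - 30 = -26)
V(T, d) = -26 + d (V(T, d) = d - 26 = -26 + d)
V(-42, q(-7, 4)) - 1*1390 = (-26 + (-6 + 4*(-7)²)) - 1*1390 = (-26 + (-6 + 4*49)) - 1390 = (-26 + (-6 + 196)) - 1390 = (-26 + 190) - 1390 = 164 - 1390 = -1226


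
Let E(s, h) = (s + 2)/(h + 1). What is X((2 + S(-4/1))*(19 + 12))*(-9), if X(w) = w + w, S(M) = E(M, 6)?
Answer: -6696/7 ≈ -956.57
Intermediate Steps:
E(s, h) = (2 + s)/(1 + h)
S(M) = 2/7 + M/7 (S(M) = (2 + M)/(1 + 6) = (2 + M)/7 = 2/7 + M/7)
X(w) = 2*w
X((2 + S(-4/1))*(19 + 12))*(-9) = (2*((2 + (2/7 + (-4/1)/7))*(19 + 12)))*(-9) = (2*((2 + (2/7 + (-4*1)/7))*31))*(-9) = (2*((2 + (2/7 + (⅐)*(-4)))*31))*(-9) = (2*((2 + (2/7 - 4/7))*31))*(-9) = (2*((2 - 2/7)*31))*(-9) = (2*((12/7)*31))*(-9) = (2*(372/7))*(-9) = (744/7)*(-9) = -6696/7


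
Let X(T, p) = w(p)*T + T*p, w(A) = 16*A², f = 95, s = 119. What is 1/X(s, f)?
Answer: 1/17194905 ≈ 5.8157e-8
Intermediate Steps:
X(T, p) = T*p + 16*T*p² (X(T, p) = (16*p²)*T + T*p = 16*T*p² + T*p = T*p + 16*T*p²)
1/X(s, f) = 1/(119*95*(1 + 16*95)) = 1/(119*95*(1 + 1520)) = 1/(119*95*1521) = 1/17194905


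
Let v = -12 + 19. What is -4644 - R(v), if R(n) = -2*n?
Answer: -4630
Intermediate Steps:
v = 7
-4644 - R(v) = -4644 - (-2)*7 = -4644 - 1*(-14) = -4644 + 14 = -4630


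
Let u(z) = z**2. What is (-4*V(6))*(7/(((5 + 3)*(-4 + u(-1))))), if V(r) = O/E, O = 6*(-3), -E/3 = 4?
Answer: 7/4 ≈ 1.7500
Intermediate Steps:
E = -12 (E = -3*4 = -12)
O = -18
V(r) = 3/2 (V(r) = -18/(-12) = -18*(-1/12) = 3/2)
(-4*V(6))*(7/(((5 + 3)*(-4 + u(-1))))) = (-4*3/2)*(7/(((5 + 3)*(-4 + (-1)**2)))) = -42/(8*(-4 + 1)) = -42/(8*(-3)) = -42/(-24) = -42*(-1)/24 = -6*(-7/24) = 7/4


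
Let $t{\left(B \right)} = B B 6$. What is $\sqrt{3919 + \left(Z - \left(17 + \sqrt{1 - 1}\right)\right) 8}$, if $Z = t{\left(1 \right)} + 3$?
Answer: $\sqrt{3855} \approx 62.089$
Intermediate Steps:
$t{\left(B \right)} = 6 B^{2}$ ($t{\left(B \right)} = B^{2} \cdot 6 = 6 B^{2}$)
$Z = 9$ ($Z = 6 \cdot 1^{2} + 3 = 6 \cdot 1 + 3 = 6 + 3 = 9$)
$\sqrt{3919 + \left(Z - \left(17 + \sqrt{1 - 1}\right)\right) 8} = \sqrt{3919 + \left(9 - \left(17 + \sqrt{1 - 1}\right)\right) 8} = \sqrt{3919 + \left(9 - \left(17 + \sqrt{0}\right)\right) 8} = \sqrt{3919 + \left(9 - 17\right) 8} = \sqrt{3919 - 64} = \sqrt{3855}$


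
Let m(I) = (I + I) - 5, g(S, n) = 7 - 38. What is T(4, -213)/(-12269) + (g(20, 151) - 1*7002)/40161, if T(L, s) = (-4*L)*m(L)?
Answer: -84360149/492735309 ≈ -0.17121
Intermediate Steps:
g(S, n) = -31
m(I) = -5 + 2*I (m(I) = 2*I - 5 = -5 + 2*I)
T(L, s) = -4*L*(-5 + 2*L) (T(L, s) = (-4*L)*(-5 + 2*L) = -4*L*(-5 + 2*L))
T(4, -213)/(-12269) + (g(20, 151) - 1*7002)/40161 = (4*4*(5 - 2*4))/(-12269) + (-31 - 1*7002)/40161 = (4*4*(5 - 8))*(-1/12269) + (-31 - 7002)*(1/40161) = (4*4*(-3))*(-1/12269) - 7033*1/40161 = -48*(-1/12269) - 7033/40161 = 48/12269 - 7033/40161 = -84360149/492735309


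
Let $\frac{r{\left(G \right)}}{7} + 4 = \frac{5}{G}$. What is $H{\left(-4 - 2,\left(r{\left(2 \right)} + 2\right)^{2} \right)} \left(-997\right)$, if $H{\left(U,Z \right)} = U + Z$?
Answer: $- \frac{264205}{4} \approx -66051.0$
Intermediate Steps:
$r{\left(G \right)} = -28 + \frac{35}{G}$ ($r{\left(G \right)} = -28 + 7 \frac{5}{G} = -28 + \frac{35}{G}$)
$H{\left(-4 - 2,\left(r{\left(2 \right)} + 2\right)^{2} \right)} \left(-997\right) = \left(\left(-4 - 2\right) + \left(\left(-28 + \frac{35}{2}\right) + 2\right)^{2}\right) \left(-997\right) = \left(\left(-4 - 2\right) + \left(\left(-28 + 35 \cdot \frac{1}{2}\right) + 2\right)^{2}\right) \left(-997\right) = \left(-6 + \left(\left(-28 + \frac{35}{2}\right) + 2\right)^{2}\right) \left(-997\right) = \left(-6 + \left(- \frac{21}{2} + 2\right)^{2}\right) \left(-997\right) = \left(-6 + \left(- \frac{17}{2}\right)^{2}\right) \left(-997\right) = \left(-6 + \frac{289}{4}\right) \left(-997\right) = \frac{265}{4} \left(-997\right) = - \frac{264205}{4}$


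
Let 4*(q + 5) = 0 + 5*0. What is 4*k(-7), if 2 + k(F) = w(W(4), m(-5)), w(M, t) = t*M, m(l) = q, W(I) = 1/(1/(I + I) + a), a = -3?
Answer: -24/23 ≈ -1.0435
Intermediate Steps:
W(I) = 1/(-3 + 1/(2*I)) (W(I) = 1/(1/(I + I) - 3) = 1/(1/(2*I) - 3) = 1/(-3 + 1/(2*I)))
q = -5 (q = -5 + (0 + 5*0)/4 = -5 + (0 + 0)/4 = -5 + (1/4)*0 = -5 + 0 = -5)
m(l) = -5
w(M, t) = M*t
k(F) = -6/23 (k(F) = -2 + (2*4/(1 - 6*4))*(-5) = -2 + (2*4/(1 - 24))*(-5) = -2 + (2*4/(-23))*(-5) = -2 + (2*4*(-1/23))*(-5) = -2 - 8/23*(-5) = -2 + 40/23 = -6/23)
4*k(-7) = 4*(-6/23) = -24/23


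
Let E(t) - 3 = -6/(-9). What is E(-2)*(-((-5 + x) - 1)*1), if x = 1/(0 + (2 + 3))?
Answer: 319/15 ≈ 21.267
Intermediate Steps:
E(t) = 11/3 (E(t) = 3 - 6/(-9) = 3 - 6*(-1/9) = 3 + 2/3 = 11/3)
x = 1/5 (x = 1/(0 + 5) = 1/5 ≈ 0.20000)
E(-2)*(-((-5 + x) - 1)*1) = 11*(-((-5 + 1/5) - 1)*1)/3 = 11*(-(-24/5 - 1)*1)/3 = 11*(-1*(-29/5)*1)/3 = 11*((29/5)*1)/3 = (11/3)*(29/5) = 319/15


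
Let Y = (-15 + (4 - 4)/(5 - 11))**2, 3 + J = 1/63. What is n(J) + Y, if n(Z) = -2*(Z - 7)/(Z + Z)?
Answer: 41671/188 ≈ 221.65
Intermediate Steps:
J = -188/63 (J = -3 + 1/63 = -188/63 ≈ -2.9841)
n(Z) = -(-7 + Z)/Z (n(Z) = -2*(-7 + Z)/(2*Z) = -2*(-7 + Z)*1/(2*Z) = -(-7 + Z)/Z)
Y = 225 (Y = (-15 + 0/(-6))**2 = (-15 + 0*(-1/6))**2 = (-15 + 0)**2 = (-15)**2 = 225)
n(J) + Y = (7 - 1*(-188/63))/(-188/63) + 225 = -63*(7 + 188/63)/188 + 225 = -63/188*629/63 + 225 = -629/188 + 225 = 41671/188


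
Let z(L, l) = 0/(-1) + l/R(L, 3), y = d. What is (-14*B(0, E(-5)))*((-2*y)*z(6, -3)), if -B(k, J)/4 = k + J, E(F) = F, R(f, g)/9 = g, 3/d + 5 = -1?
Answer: 280/9 ≈ 31.111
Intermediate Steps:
d = -1/2 (d = 3/(-5 - 1) = 3/(-6) = 3*(-1/6) = -1/2 ≈ -0.50000)
R(f, g) = 9*g
y = -1/2 ≈ -0.50000
z(L, l) = l/27 (z(L, l) = 0/(-1) + l/((9*3)) = 0*(-1) + l/27 = 0 + l*(1/27) = 0 + l/27 = l/27)
B(k, J) = -4*J - 4*k (B(k, J) = -4*(k + J) = -4*(J + k) = -4*J - 4*k)
(-14*B(0, E(-5)))*((-2*y)*z(6, -3)) = (-14*(-4*(-5) - 4*0))*((-2*(-1/2))*((1/27)*(-3))) = (-14*(20 + 0))*(1*(-1/9)) = -14*20*(-1/9) = -280*(-1/9) = 280/9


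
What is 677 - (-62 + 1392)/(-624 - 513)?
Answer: 771079/1137 ≈ 678.17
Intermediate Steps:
677 - (-62 + 1392)/(-624 - 513) = 677 - 1330/(-1137) = 677 - 1330*(-1)/1137 = 677 - 1*(-1330/1137) = 677 + 1330/1137 = 771079/1137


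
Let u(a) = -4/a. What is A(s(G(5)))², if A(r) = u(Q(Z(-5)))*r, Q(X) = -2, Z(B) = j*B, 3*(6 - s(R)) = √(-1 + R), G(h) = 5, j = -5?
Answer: 1024/9 ≈ 113.78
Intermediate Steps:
s(R) = 6 - √(-1 + R)/3
Z(B) = -5*B
A(r) = 2*r (A(r) = (-4/(-2))*r = (-4*(-½))*r = 2*r)
A(s(G(5)))² = (2*(6 - √(-1 + 5)/3))² = (2*(6 - √4/3))² = (2*(6 - ⅓*2))² = (2*(6 - ⅔))² = (2*(16/3))² = (32/3)² = 1024/9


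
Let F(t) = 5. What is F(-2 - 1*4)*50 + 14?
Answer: 264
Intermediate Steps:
F(-2 - 1*4)*50 + 14 = 5*50 + 14 = 250 + 14 = 264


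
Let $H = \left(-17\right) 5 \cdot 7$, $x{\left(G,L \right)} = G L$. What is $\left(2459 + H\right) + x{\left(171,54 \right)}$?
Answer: $11098$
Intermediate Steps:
$H = -595$ ($H = \left(-85\right) 7 = -595$)
$\left(2459 + H\right) + x{\left(171,54 \right)} = \left(2459 - 595\right) + 171 \cdot 54 = 1864 + 9234 = 11098$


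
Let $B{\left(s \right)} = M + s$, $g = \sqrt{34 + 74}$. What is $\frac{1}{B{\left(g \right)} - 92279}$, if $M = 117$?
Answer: $- \frac{46081}{4246917068} - \frac{3 \sqrt{3}}{4246917068} \approx -1.0852 \cdot 10^{-5}$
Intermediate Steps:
$g = 6 \sqrt{3}$ ($g = \sqrt{108} = 6 \sqrt{3} \approx 10.392$)
$B{\left(s \right)} = 117 + s$
$\frac{1}{B{\left(g \right)} - 92279} = \frac{1}{\left(117 + 6 \sqrt{3}\right) - 92279} = \frac{1}{-92162 + 6 \sqrt{3}}$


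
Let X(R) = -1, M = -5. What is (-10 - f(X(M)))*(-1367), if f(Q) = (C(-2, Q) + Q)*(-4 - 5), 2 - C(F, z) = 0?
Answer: 1367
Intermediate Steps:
C(F, z) = 2 (C(F, z) = 2 - 1*0 = 2 + 0 = 2)
f(Q) = -18 - 9*Q (f(Q) = (2 + Q)*(-4 - 5) = (2 + Q)*(-9) = -18 - 9*Q)
(-10 - f(X(M)))*(-1367) = (-10 - (-18 - 9*(-1)))*(-1367) = (-10 - (-18 + 9))*(-1367) = (-10 - 1*(-9))*(-1367) = (-10 + 9)*(-1367) = -1*(-1367) = 1367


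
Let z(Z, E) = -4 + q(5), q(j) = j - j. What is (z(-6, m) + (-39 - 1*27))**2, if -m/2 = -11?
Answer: 4900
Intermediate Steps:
m = 22 (m = -2*(-11) = 22)
q(j) = 0
z(Z, E) = -4 (z(Z, E) = -4 + 0 = -4)
(z(-6, m) + (-39 - 1*27))**2 = (-4 + (-39 - 1*27))**2 = (-4 + (-39 - 27))**2 = (-4 - 66)**2 = (-70)**2 = 4900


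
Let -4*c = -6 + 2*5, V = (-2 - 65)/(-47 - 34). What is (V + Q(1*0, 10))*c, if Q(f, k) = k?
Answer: -877/81 ≈ -10.827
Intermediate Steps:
V = 67/81 (V = -67/(-81) = -67*(-1/81) = 67/81 ≈ 0.82716)
c = -1 (c = -(-6 + 2*5)/4 = -(-6 + 10)/4 = -1/4*4 = -1)
(V + Q(1*0, 10))*c = (67/81 + 10)*(-1) = (877/81)*(-1) = -877/81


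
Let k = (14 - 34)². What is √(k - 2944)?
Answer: 4*I*√159 ≈ 50.438*I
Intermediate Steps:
k = 400 (k = (-20)² = 400)
√(k - 2944) = √(400 - 2944) = √(-2544) = 4*I*√159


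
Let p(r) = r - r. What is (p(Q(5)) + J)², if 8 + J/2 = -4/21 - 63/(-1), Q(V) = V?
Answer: 5299204/441 ≈ 12016.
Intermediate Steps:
J = 2302/21 (J = -16 + 2*(-4/21 - 63/(-1)) = -16 + 2*(-4*1/21 - 63*(-1)) = -16 + 2*(-4/21 + 63) = -16 + 2*(1319/21) = -16 + 2638/21 = 2302/21 ≈ 109.62)
p(r) = 0
(p(Q(5)) + J)² = (0 + 2302/21)² = (2302/21)² = 5299204/441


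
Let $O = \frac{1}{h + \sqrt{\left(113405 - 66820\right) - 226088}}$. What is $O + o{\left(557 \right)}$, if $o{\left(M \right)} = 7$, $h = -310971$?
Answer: $\frac{676921685437}{96703142344} - \frac{i \sqrt{179503}}{96703142344} \approx 7.0 - 4.3812 \cdot 10^{-9} i$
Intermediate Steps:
$O = \frac{1}{-310971 + i \sqrt{179503}}$ ($O = \frac{1}{-310971 + \sqrt{\left(113405 - 66820\right) - 226088}} = \frac{1}{-310971 + \sqrt{46585 - 226088}} = \frac{1}{-310971 + \sqrt{-179503}} = \frac{1}{-310971 + i \sqrt{179503}} \approx -3.2157 \cdot 10^{-6} - 4.381 \cdot 10^{-9} i$)
$O + o{\left(557 \right)} = \left(- \frac{310971}{96703142344} - \frac{i \sqrt{179503}}{96703142344}\right) + 7 = \frac{676921685437}{96703142344} - \frac{i \sqrt{179503}}{96703142344}$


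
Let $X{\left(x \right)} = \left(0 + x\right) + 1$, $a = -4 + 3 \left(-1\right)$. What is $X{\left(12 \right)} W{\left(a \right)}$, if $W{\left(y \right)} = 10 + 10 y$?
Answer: $-780$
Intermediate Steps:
$a = -7$ ($a = -4 - 3 = -7$)
$X{\left(x \right)} = 1 + x$ ($X{\left(x \right)} = x + 1 = 1 + x$)
$X{\left(12 \right)} W{\left(a \right)} = \left(1 + 12\right) \left(10 + 10 \left(-7\right)\right) = 13 \left(10 - 70\right) = 13 \left(-60\right) = -780$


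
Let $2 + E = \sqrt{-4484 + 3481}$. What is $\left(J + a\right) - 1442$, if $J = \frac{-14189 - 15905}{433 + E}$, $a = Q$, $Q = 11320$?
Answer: $\frac{915942139}{93382} + \frac{15047 i \sqrt{1003}}{93382} \approx 9808.5 + 5.1031 i$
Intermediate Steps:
$E = -2 + i \sqrt{1003}$ ($E = -2 + \sqrt{-4484 + 3481} = -2 + \sqrt{-1003} = -2 + i \sqrt{1003} \approx -2.0 + 31.67 i$)
$a = 11320$
$J = - \frac{30094}{431 + i \sqrt{1003}}$ ($J = \frac{-14189 - 15905}{433 - \left(2 - i \sqrt{1003}\right)} = - \frac{30094}{431 + i \sqrt{1003}} \approx -69.449 + 5.1031 i$)
$\left(J + a\right) - 1442 = \left(\left(- \frac{6485257}{93382} + \frac{15047 i \sqrt{1003}}{93382}\right) + 11320\right) - 1442 = \left(\frac{1050598983}{93382} + \frac{15047 i \sqrt{1003}}{93382}\right) - 1442 = \frac{915942139}{93382} + \frac{15047 i \sqrt{1003}}{93382}$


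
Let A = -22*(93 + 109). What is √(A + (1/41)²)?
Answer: I*√7470363/41 ≈ 66.663*I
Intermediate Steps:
A = -4444 (A = -22*202 = -4444)
√(A + (1/41)²) = √(-4444 + (1/41)²) = √(-4444 + 1/1681) = √(-7470363/1681) = I*√7470363/41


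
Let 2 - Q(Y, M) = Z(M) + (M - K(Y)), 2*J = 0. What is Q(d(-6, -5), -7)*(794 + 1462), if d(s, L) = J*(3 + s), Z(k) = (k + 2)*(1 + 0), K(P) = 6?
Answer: 45120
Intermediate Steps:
J = 0 (J = (½)*0 = 0)
Z(k) = 2 + k (Z(k) = (2 + k)*1 = 2 + k)
d(s, L) = 0 (d(s, L) = 0*(3 + s) = 0)
Q(Y, M) = 6 - 2*M (Q(Y, M) = 2 - ((2 + M) + (M - 1*6)) = 2 - ((2 + M) + (M - 6)) = 2 - ((2 + M) + (-6 + M)) = 2 - (-4 + 2*M) = 2 + (4 - 2*M) = 6 - 2*M)
Q(d(-6, -5), -7)*(794 + 1462) = (6 - 2*(-7))*(794 + 1462) = (6 + 14)*2256 = 20*2256 = 45120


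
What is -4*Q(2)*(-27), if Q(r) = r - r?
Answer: 0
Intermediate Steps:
Q(r) = 0
-4*Q(2)*(-27) = -4*0*(-27) = 0*(-27) = 0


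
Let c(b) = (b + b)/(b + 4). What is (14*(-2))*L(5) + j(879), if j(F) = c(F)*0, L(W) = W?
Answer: -140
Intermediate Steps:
c(b) = 2*b/(4 + b) (c(b) = (2*b)/(4 + b) = 2*b/(4 + b))
j(F) = 0 (j(F) = (2*F/(4 + F))*0 = 0)
(14*(-2))*L(5) + j(879) = (14*(-2))*5 + 0 = -28*5 + 0 = -140 + 0 = -140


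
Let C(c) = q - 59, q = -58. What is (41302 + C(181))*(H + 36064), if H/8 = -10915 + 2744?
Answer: -1206885240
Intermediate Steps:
C(c) = -117 (C(c) = -58 - 59 = -117)
H = -65368 (H = 8*(-10915 + 2744) = 8*(-8171) = -65368)
(41302 + C(181))*(H + 36064) = (41302 - 117)*(-65368 + 36064) = 41185*(-29304) = -1206885240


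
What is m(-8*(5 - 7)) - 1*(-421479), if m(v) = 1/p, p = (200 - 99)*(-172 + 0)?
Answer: 7321933187/17372 ≈ 4.2148e+5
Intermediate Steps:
p = -17372 (p = 101*(-172) = -17372)
m(v) = -1/17372 (m(v) = 1/(-17372) = -1/17372)
m(-8*(5 - 7)) - 1*(-421479) = -1/17372 - 1*(-421479) = -1/17372 + 421479 = 7321933187/17372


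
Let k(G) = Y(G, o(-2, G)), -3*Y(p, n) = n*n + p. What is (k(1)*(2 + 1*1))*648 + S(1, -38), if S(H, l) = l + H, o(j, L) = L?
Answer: -1333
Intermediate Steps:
Y(p, n) = -p/3 - n**2/3 (Y(p, n) = -(n*n + p)/3 = -(n**2 + p)/3 = -(p + n**2)/3 = -p/3 - n**2/3)
S(H, l) = H + l
k(G) = -G/3 - G**2/3
(k(1)*(2 + 1*1))*648 + S(1, -38) = (((1/3)*1*(-1 - 1*1))*(2 + 1*1))*648 + (1 - 38) = (((1/3)*1*(-1 - 1))*(2 + 1))*648 - 37 = (((1/3)*1*(-2))*3)*648 - 37 = -2/3*3*648 - 37 = -2*648 - 37 = -1296 - 37 = -1333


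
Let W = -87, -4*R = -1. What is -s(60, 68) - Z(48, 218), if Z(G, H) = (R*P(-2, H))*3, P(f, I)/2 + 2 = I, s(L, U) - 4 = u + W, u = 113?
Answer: -354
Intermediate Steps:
R = ¼ (R = -¼*(-1) = ¼ ≈ 0.25000)
s(L, U) = 30 (s(L, U) = 4 + (113 - 87) = 4 + 26 = 30)
P(f, I) = -4 + 2*I
Z(G, H) = -3 + 3*H/2 (Z(G, H) = ((-4 + 2*H)/4)*3 = (-1 + H/2)*3 = -3 + 3*H/2)
-s(60, 68) - Z(48, 218) = -1*30 - (-3 + (3/2)*218) = -30 - (-3 + 327) = -30 - 1*324 = -30 - 324 = -354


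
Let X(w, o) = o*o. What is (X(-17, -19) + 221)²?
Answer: 338724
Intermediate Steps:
X(w, o) = o²
(X(-17, -19) + 221)² = ((-19)² + 221)² = (361 + 221)² = 582² = 338724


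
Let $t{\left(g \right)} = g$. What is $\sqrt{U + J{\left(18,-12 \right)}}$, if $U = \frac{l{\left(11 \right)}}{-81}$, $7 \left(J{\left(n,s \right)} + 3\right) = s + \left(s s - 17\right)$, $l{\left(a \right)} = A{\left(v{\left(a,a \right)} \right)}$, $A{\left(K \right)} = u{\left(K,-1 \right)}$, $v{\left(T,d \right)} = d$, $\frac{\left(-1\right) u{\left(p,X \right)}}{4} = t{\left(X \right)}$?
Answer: $\frac{\sqrt{53102}}{63} \approx 3.6578$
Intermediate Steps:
$u{\left(p,X \right)} = - 4 X$
$A{\left(K \right)} = 4$ ($A{\left(K \right)} = \left(-4\right) \left(-1\right) = 4$)
$l{\left(a \right)} = 4$
$J{\left(n,s \right)} = - \frac{38}{7} + \frac{s}{7} + \frac{s^{2}}{7}$ ($J{\left(n,s \right)} = -3 + \frac{s + \left(s s - 17\right)}{7} = -3 + \frac{s + \left(s^{2} - 17\right)}{7} = -3 + \frac{s + \left(-17 + s^{2}\right)}{7} = -3 + \frac{-17 + s + s^{2}}{7} = -3 + \left(- \frac{17}{7} + \frac{s}{7} + \frac{s^{2}}{7}\right) = - \frac{38}{7} + \frac{s}{7} + \frac{s^{2}}{7}$)
$U = - \frac{4}{81}$ ($U = \frac{4}{-81} = 4 \left(- \frac{1}{81}\right) = - \frac{4}{81} \approx -0.049383$)
$\sqrt{U + J{\left(18,-12 \right)}} = \sqrt{- \frac{4}{81} + \left(- \frac{38}{7} + \frac{1}{7} \left(-12\right) + \frac{\left(-12\right)^{2}}{7}\right)} = \sqrt{- \frac{4}{81} - - \frac{94}{7}} = \sqrt{- \frac{4}{81} + \frac{94}{7}} = \sqrt{\frac{7586}{567}} = \frac{\sqrt{53102}}{63}$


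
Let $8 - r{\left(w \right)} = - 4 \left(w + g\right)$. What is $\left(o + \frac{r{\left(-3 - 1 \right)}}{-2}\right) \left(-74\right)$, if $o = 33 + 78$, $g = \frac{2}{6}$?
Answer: $- \frac{25382}{3} \approx -8460.7$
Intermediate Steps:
$g = \frac{1}{3}$ ($g = 2 \cdot \frac{1}{6} = \frac{1}{3} \approx 0.33333$)
$r{\left(w \right)} = \frac{28}{3} + 4 w$ ($r{\left(w \right)} = 8 - - 4 \left(w + \frac{1}{3}\right) = 8 - - 4 \left(\frac{1}{3} + w\right) = 8 - \left(- \frac{4}{3} - 4 w\right) = 8 + \left(\frac{4}{3} + 4 w\right) = \frac{28}{3} + 4 w$)
$o = 111$
$\left(o + \frac{r{\left(-3 - 1 \right)}}{-2}\right) \left(-74\right) = \left(111 + \frac{\frac{28}{3} + 4 \left(-3 - 1\right)}{-2}\right) \left(-74\right) = \left(111 + \left(\frac{28}{3} + 4 \left(-3 - 1\right)\right) \left(- \frac{1}{2}\right)\right) \left(-74\right) = \left(111 + \left(\frac{28}{3} + 4 \left(-4\right)\right) \left(- \frac{1}{2}\right)\right) \left(-74\right) = \left(111 + \left(\frac{28}{3} - 16\right) \left(- \frac{1}{2}\right)\right) \left(-74\right) = \left(111 - - \frac{10}{3}\right) \left(-74\right) = \left(111 + \frac{10}{3}\right) \left(-74\right) = \frac{343}{3} \left(-74\right) = - \frac{25382}{3}$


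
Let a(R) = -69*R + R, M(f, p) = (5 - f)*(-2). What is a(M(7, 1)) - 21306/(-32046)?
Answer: -1449201/5341 ≈ -271.33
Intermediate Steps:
M(f, p) = -10 + 2*f
a(R) = -68*R
a(M(7, 1)) - 21306/(-32046) = -68*(-10 + 2*7) - 21306/(-32046) = -68*(-10 + 14) - 21306*(-1/32046) = -68*4 + 3551/5341 = -272 + 3551/5341 = -1449201/5341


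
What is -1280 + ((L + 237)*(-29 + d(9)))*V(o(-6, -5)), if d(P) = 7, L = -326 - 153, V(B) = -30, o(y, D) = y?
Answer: -161000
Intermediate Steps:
L = -479
-1280 + ((L + 237)*(-29 + d(9)))*V(o(-6, -5)) = -1280 + ((-479 + 237)*(-29 + 7))*(-30) = -1280 - 242*(-22)*(-30) = -1280 + 5324*(-30) = -1280 - 159720 = -161000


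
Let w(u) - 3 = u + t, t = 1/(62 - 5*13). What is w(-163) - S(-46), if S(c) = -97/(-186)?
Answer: -9973/62 ≈ -160.85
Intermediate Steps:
S(c) = 97/186 (S(c) = -97*(-1/186) = 97/186)
t = -1/3 (t = 1/(62 - 65) = 1/(-3) = -1/3 ≈ -0.33333)
w(u) = 8/3 + u (w(u) = 3 + (u - 1/3) = 3 + (-1/3 + u) = 8/3 + u)
w(-163) - S(-46) = (8/3 - 163) - 1*97/186 = -481/3 - 97/186 = -9973/62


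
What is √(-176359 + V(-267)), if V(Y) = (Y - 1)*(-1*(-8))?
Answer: I*√178503 ≈ 422.5*I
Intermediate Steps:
V(Y) = -8 + 8*Y (V(Y) = (-1 + Y)*8 = -8 + 8*Y)
√(-176359 + V(-267)) = √(-176359 + (-8 + 8*(-267))) = √(-176359 + (-8 - 2136)) = √(-176359 - 2144) = √(-178503) = I*√178503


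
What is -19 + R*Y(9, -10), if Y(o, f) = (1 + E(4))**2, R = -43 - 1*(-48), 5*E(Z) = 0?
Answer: -14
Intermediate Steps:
E(Z) = 0 (E(Z) = (1/5)*0 = 0)
R = 5 (R = -43 + 48 = 5)
Y(o, f) = 1 (Y(o, f) = (1 + 0)**2 = 1**2 = 1)
-19 + R*Y(9, -10) = -19 + 5*1 = -19 + 5 = -14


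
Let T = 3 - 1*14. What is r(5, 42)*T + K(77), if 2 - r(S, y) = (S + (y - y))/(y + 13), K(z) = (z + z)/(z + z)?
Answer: -20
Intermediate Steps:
K(z) = 1 (K(z) = (2*z)/((2*z)) = (2*z)*(1/(2*z)) = 1)
T = -11 (T = 3 - 14 = -11)
r(S, y) = 2 - S/(13 + y) (r(S, y) = 2 - (S + (y - y))/(y + 13) = 2 - (S + 0)/(13 + y) = 2 - S/(13 + y))
r(5, 42)*T + K(77) = ((26 - 1*5 + 2*42)/(13 + 42))*(-11) + 1 = ((26 - 5 + 84)/55)*(-11) + 1 = ((1/55)*105)*(-11) + 1 = (21/11)*(-11) + 1 = -21 + 1 = -20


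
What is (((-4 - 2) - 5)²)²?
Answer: 14641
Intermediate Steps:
(((-4 - 2) - 5)²)² = ((-6 - 5)²)² = ((-11)²)² = 121² = 14641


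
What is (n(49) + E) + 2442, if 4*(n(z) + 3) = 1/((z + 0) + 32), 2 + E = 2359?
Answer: 1553905/324 ≈ 4796.0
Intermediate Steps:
E = 2357 (E = -2 + 2359 = 2357)
n(z) = -3 + 1/(4*(32 + z)) (n(z) = -3 + 1/(4*((z + 0) + 32)) = -3 + 1/(4*(z + 32)) = -3 + 1/(4*(32 + z)))
(n(49) + E) + 2442 = ((-383 - 12*49)/(4*(32 + 49)) + 2357) + 2442 = ((¼)*(-383 - 588)/81 + 2357) + 2442 = ((¼)*(1/81)*(-971) + 2357) + 2442 = (-971/324 + 2357) + 2442 = 762697/324 + 2442 = 1553905/324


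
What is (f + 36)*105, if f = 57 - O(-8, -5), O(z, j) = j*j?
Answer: 7140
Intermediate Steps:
O(z, j) = j²
f = 32 (f = 57 - 1*(-5)² = 57 - 1*25 = 57 - 25 = 32)
(f + 36)*105 = (32 + 36)*105 = 68*105 = 7140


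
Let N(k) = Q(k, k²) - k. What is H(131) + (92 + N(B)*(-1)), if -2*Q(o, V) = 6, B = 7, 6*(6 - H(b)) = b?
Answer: 517/6 ≈ 86.167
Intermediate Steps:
H(b) = 6 - b/6
Q(o, V) = -3 (Q(o, V) = -½*6 = -3)
N(k) = -3 - k
H(131) + (92 + N(B)*(-1)) = (6 - ⅙*131) + (92 + (-3 - 1*7)*(-1)) = (6 - 131/6) + (92 + (-3 - 7)*(-1)) = -95/6 + (92 - 10*(-1)) = -95/6 + (92 + 10) = -95/6 + 102 = 517/6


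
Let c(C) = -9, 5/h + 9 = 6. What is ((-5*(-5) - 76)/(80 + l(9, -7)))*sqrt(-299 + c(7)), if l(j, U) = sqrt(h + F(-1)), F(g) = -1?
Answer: -153*sqrt(77)/(sqrt(6) - 120*I) ≈ -0.22828 - 11.183*I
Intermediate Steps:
h = -5/3 (h = 5/(-9 + 6) = 5/(-3) = 5*(-1/3) = -5/3 ≈ -1.6667)
l(j, U) = 2*I*sqrt(6)/3 (l(j, U) = sqrt(-5/3 - 1) = sqrt(-8/3) = 2*I*sqrt(6)/3)
((-5*(-5) - 76)/(80 + l(9, -7)))*sqrt(-299 + c(7)) = ((-5*(-5) - 76)/(80 + 2*I*sqrt(6)/3))*sqrt(-299 - 9) = ((25 - 76)/(80 + 2*I*sqrt(6)/3))*sqrt(-308) = (-51/(80 + 2*I*sqrt(6)/3))*(2*I*sqrt(77)) = -102*I*sqrt(77)/(80 + 2*I*sqrt(6)/3)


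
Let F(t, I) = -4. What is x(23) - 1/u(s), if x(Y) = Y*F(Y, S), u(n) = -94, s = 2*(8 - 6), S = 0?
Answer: -8647/94 ≈ -91.989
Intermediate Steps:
s = 4 (s = 2*2 = 4)
x(Y) = -4*Y (x(Y) = Y*(-4) = -4*Y)
x(23) - 1/u(s) = -4*23 - 1/(-94) = -92 - 1*(-1/94) = -92 + 1/94 = -8647/94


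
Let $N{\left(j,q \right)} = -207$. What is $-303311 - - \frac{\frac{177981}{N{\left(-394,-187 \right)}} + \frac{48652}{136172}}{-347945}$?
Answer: $- \frac{2454450619955551}{8092191315} \approx -3.0331 \cdot 10^{5}$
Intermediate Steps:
$-303311 - - \frac{\frac{177981}{N{\left(-394,-187 \right)}} + \frac{48652}{136172}}{-347945} = -303311 - - \frac{\frac{177981}{-207} + \frac{48652}{136172}}{-347945} = -303311 - - \frac{\left(177981 \left(- \frac{1}{207}\right) + 48652 \cdot \frac{1}{136172}\right) \left(-1\right)}{347945} = -303311 - - \frac{\left(- \frac{59327}{69} + \frac{12163}{34043}\right) \left(-1\right)}{347945} = -303311 - - \frac{\left(-2018829814\right) \left(-1\right)}{2348967 \cdot 347945} = -303311 - \left(-1\right) \frac{19988414}{8092191315} = -303311 - - \frac{19988414}{8092191315} = -303311 + \frac{19988414}{8092191315} = - \frac{2454450619955551}{8092191315}$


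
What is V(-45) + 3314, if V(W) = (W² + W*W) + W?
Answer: 7319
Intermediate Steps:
V(W) = W + 2*W² (V(W) = (W² + W²) + W = 2*W² + W = W + 2*W²)
V(-45) + 3314 = -45*(1 + 2*(-45)) + 3314 = -45*(1 - 90) + 3314 = -45*(-89) + 3314 = 4005 + 3314 = 7319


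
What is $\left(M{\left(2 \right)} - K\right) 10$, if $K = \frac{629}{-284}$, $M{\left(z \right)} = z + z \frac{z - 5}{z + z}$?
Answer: $\frac{3855}{142} \approx 27.148$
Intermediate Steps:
$M{\left(z \right)} = - \frac{5}{2} + \frac{3 z}{2}$ ($M{\left(z \right)} = z + z \frac{-5 + z}{2 z} = z + \left(- \frac{5}{2} + \frac{z}{2}\right) = - \frac{5}{2} + \frac{3 z}{2}$)
$K = - \frac{629}{284}$ ($K = 629 \left(- \frac{1}{284}\right) = - \frac{629}{284} \approx -2.2148$)
$\left(M{\left(2 \right)} - K\right) 10 = \left(\left(- \frac{5}{2} + \frac{3}{2} \cdot 2\right) - - \frac{629}{284}\right) 10 = \left(\left(- \frac{5}{2} + 3\right) + \frac{629}{284}\right) 10 = \left(\frac{1}{2} + \frac{629}{284}\right) 10 = \frac{771}{284} \cdot 10 = \frac{3855}{142}$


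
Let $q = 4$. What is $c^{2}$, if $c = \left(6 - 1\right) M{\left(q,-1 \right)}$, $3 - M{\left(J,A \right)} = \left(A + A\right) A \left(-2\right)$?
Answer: $1225$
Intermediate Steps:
$M{\left(J,A \right)} = 3 + 4 A^{2}$ ($M{\left(J,A \right)} = 3 - \left(A + A\right) A \left(-2\right) = 3 - 2 A A \left(-2\right) = 3 - 2 A^{2} \left(-2\right) = 3 - - 4 A^{2} = 3 + 4 A^{2}$)
$c = 35$ ($c = \left(6 - 1\right) \left(3 + 4 \left(-1\right)^{2}\right) = 5 \left(3 + 4 \cdot 1\right) = 5 \left(3 + 4\right) = 5 \cdot 7 = 35$)
$c^{2} = 35^{2} = 1225$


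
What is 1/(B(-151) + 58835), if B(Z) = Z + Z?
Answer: 1/58533 ≈ 1.7084e-5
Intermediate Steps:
B(Z) = 2*Z
1/(B(-151) + 58835) = 1/(2*(-151) + 58835) = 1/(-302 + 58835) = 1/58533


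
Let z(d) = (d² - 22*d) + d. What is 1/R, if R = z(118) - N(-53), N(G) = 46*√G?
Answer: 5723/65561532 + 23*I*√53/65561532 ≈ 8.7292e-5 + 2.554e-6*I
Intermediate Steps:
z(d) = d² - 21*d
R = 11446 - 46*I*√53 (R = 118*(-21 + 118) - 46*√(-53) = 118*97 - 46*I*√53 = 11446 - 46*I*√53 ≈ 11446.0 - 334.89*I)
1/R = 1/(11446 - 46*I*√53)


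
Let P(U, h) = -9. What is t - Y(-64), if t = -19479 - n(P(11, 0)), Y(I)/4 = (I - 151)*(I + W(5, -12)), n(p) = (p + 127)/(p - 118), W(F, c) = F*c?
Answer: -16016995/127 ≈ -1.2612e+5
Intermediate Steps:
n(p) = (127 + p)/(-118 + p)
Y(I) = 4*(-151 + I)*(-60 + I) (Y(I) = 4*((I - 151)*(I + 5*(-12))) = 4*((-151 + I)*(I - 60)) = 4*((-151 + I)*(-60 + I)) = 4*(-151 + I)*(-60 + I))
t = -2473715/127 (t = -19479 - (127 - 9)/(-118 - 9) = -19479 - 118/(-127) = -19479 - (-1)*118/127 = -19479 - 1*(-118/127) = -19479 + 118/127 = -2473715/127 ≈ -19478.)
t - Y(-64) = -2473715/127 - (36240 - 844*(-64) + 4*(-64)²) = -2473715/127 - (36240 + 54016 + 4*4096) = -2473715/127 - (36240 + 54016 + 16384) = -2473715/127 - 1*106640 = -2473715/127 - 106640 = -16016995/127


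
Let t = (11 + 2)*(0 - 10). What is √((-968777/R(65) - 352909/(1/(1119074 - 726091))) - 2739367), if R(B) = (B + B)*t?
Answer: I*√2343860608877823/130 ≈ 3.7241e+5*I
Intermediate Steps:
t = -130 (t = 13*(-10) = -130)
R(B) = -260*B (R(B) = (B + B)*(-130) = (2*B)*(-130) = -260*B)
√((-968777/R(65) - 352909/(1/(1119074 - 726091))) - 2739367) = √((-968777/((-260*65)) - 352909/(1/(1119074 - 726091))) - 2739367) = √((-968777/(-16900) - 352909/(1/392983)) - 2739367) = √((-968777*(-1/16900) - 352909/1/392983) - 2739367) = √((968777/16900 - 352909*392983) - 2739367) = √((968777/16900 - 138687237547) - 2739367) = √(-2343814313575523/16900 - 2739367) = √(-2343860608877823/16900) = I*√2343860608877823/130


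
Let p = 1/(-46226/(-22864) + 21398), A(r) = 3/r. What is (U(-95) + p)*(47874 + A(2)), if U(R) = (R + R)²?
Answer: 422821396514034666/244645049 ≈ 1.7283e+9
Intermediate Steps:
U(R) = 4*R² (U(R) = (2*R)² = 4*R²)
p = 11432/244645049 (p = 1/(-46226*(-1/22864) + 21398) = 1/(23113/11432 + 21398) = 1/(244645049/11432) = 11432/244645049 ≈ 4.6729e-5)
(U(-95) + p)*(47874 + A(2)) = (4*(-95)² + 11432/244645049)*(47874 + 3/2) = (4*9025 + 11432/244645049)*(47874 + 3*(½)) = (36100 + 11432/244645049)*(47874 + 3/2) = (8831686280332/244645049)*(95751/2) = 422821396514034666/244645049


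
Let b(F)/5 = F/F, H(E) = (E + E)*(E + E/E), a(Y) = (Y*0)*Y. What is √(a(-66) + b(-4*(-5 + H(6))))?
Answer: √5 ≈ 2.2361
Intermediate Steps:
a(Y) = 0 (a(Y) = 0*Y = 0)
H(E) = 2*E*(1 + E) (H(E) = (2*E)*(E + 1) = (2*E)*(1 + E) = 2*E*(1 + E))
b(F) = 5 (b(F) = 5*(F/F) = 5*1 = 5)
√(a(-66) + b(-4*(-5 + H(6)))) = √(0 + 5) = √5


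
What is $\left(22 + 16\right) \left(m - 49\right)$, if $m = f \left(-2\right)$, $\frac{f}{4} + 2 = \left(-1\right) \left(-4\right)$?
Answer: $-2470$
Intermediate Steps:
$f = 8$ ($f = -8 + 4 \left(\left(-1\right) \left(-4\right)\right) = -8 + 4 \cdot 4 = -8 + 16 = 8$)
$m = -16$ ($m = 8 \left(-2\right) = -16$)
$\left(22 + 16\right) \left(m - 49\right) = \left(22 + 16\right) \left(-16 - 49\right) = 38 \left(-65\right) = -2470$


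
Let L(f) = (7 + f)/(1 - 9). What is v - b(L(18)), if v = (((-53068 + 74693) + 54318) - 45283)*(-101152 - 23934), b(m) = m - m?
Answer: -3835136760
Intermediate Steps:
L(f) = -7/8 - f/8 (L(f) = (7 + f)/(-8) = (7 + f)*(-⅛) = -7/8 - f/8)
b(m) = 0
v = -3835136760 (v = ((21625 + 54318) - 45283)*(-125086) = (75943 - 45283)*(-125086) = 30660*(-125086) = -3835136760)
v - b(L(18)) = -3835136760 - 1*0 = -3835136760 + 0 = -3835136760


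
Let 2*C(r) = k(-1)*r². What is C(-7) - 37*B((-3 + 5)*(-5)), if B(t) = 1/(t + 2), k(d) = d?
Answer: -159/8 ≈ -19.875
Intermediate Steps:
B(t) = 1/(2 + t)
C(r) = -r²/2 (C(r) = (-r²)/2 = -r²/2)
C(-7) - 37*B((-3 + 5)*(-5)) = -½*(-7)² - 37/(2 + (-3 + 5)*(-5)) = -½*49 - 37/(2 + 2*(-5)) = -49/2 - 37/(2 - 10) = -49/2 - 37/(-8) = -49/2 - 37*(-⅛) = -49/2 + 37/8 = -159/8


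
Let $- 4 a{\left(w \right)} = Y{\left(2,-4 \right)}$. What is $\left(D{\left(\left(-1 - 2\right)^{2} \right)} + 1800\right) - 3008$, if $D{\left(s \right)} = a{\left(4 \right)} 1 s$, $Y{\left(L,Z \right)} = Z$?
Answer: $-1199$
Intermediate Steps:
$a{\left(w \right)} = 1$ ($a{\left(w \right)} = \left(- \frac{1}{4}\right) \left(-4\right) = 1$)
$D{\left(s \right)} = s$ ($D{\left(s \right)} = 1 \cdot 1 s = 1 s = s$)
$\left(D{\left(\left(-1 - 2\right)^{2} \right)} + 1800\right) - 3008 = \left(\left(-1 - 2\right)^{2} + 1800\right) - 3008 = \left(\left(-3\right)^{2} + 1800\right) - 3008 = \left(9 + 1800\right) - 3008 = 1809 - 3008 = -1199$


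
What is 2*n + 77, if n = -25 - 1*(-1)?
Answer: 29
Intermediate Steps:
n = -24 (n = -25 + 1 = -24)
2*n + 77 = 2*(-24) + 77 = -48 + 77 = 29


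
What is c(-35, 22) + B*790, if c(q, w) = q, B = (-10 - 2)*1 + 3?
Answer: -7145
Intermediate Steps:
B = -9 (B = -12*1 + 3 = -12 + 3 = -9)
c(-35, 22) + B*790 = -35 - 9*790 = -35 - 7110 = -7145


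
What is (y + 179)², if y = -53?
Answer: 15876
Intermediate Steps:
(y + 179)² = (-53 + 179)² = 126² = 15876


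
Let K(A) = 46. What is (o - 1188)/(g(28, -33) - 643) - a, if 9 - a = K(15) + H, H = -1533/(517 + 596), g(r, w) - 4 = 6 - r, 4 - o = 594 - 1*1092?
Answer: 1284326/35033 ≈ 36.660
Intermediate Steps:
o = 502 (o = 4 - (594 - 1*1092) = 4 - (594 - 1092) = 4 - 1*(-498) = 4 + 498 = 502)
g(r, w) = 10 - r (g(r, w) = 4 + (6 - r) = 10 - r)
H = -73/53 (H = -1533/1113 = -1533*1/1113 = -73/53 ≈ -1.3774)
a = -1888/53 (a = 9 - (46 - 73/53) = 9 - 1*2365/53 = 9 - 2365/53 = -1888/53 ≈ -35.623)
(o - 1188)/(g(28, -33) - 643) - a = (502 - 1188)/((10 - 1*28) - 643) - 1*(-1888/53) = -686/((10 - 28) - 643) + 1888/53 = -686/(-18 - 643) + 1888/53 = -686/(-661) + 1888/53 = -686*(-1/661) + 1888/53 = 686/661 + 1888/53 = 1284326/35033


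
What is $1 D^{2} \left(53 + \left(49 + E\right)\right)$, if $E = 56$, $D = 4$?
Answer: $2528$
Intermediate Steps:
$1 D^{2} \left(53 + \left(49 + E\right)\right) = 1 \cdot 4^{2} \left(53 + \left(49 + 56\right)\right) = 1 \cdot 16 \left(53 + 105\right) = 16 \cdot 158 = 2528$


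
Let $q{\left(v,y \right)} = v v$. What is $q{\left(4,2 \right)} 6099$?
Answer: $97584$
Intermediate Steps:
$q{\left(v,y \right)} = v^{2}$
$q{\left(4,2 \right)} 6099 = 4^{2} \cdot 6099 = 16 \cdot 6099 = 97584$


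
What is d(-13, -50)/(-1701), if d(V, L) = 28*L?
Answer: 200/243 ≈ 0.82305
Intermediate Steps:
d(-13, -50)/(-1701) = (28*(-50))/(-1701) = -1400*(-1/1701) = 200/243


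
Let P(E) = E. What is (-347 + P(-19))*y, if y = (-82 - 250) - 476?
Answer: 295728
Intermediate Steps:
y = -808 (y = -332 - 476 = -808)
(-347 + P(-19))*y = (-347 - 19)*(-808) = -366*(-808) = 295728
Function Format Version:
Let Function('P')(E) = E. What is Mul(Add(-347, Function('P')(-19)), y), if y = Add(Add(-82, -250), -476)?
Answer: 295728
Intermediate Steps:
y = -808 (y = Add(-332, -476) = -808)
Mul(Add(-347, Function('P')(-19)), y) = Mul(Add(-347, -19), -808) = Mul(-366, -808) = 295728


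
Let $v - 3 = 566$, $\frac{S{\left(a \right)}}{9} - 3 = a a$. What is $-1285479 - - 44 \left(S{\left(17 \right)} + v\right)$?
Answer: $-1144811$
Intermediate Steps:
$S{\left(a \right)} = 27 + 9 a^{2}$ ($S{\left(a \right)} = 27 + 9 a a = 27 + 9 a^{2}$)
$v = 569$ ($v = 3 + 566 = 569$)
$-1285479 - - 44 \left(S{\left(17 \right)} + v\right) = -1285479 - - 44 \left(\left(27 + 9 \cdot 17^{2}\right) + 569\right) = -1285479 - - 44 \left(\left(27 + 9 \cdot 289\right) + 569\right) = -1285479 - - 44 \left(\left(27 + 2601\right) + 569\right) = -1285479 - - 44 \left(2628 + 569\right) = -1285479 - \left(-44\right) 3197 = -1285479 - -140668 = -1285479 + 140668 = -1144811$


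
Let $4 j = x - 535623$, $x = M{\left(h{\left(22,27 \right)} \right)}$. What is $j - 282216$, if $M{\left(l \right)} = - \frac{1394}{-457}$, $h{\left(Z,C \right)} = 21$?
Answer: $- \frac{760669165}{1828} \approx -4.1612 \cdot 10^{5}$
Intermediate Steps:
$M{\left(l \right)} = \frac{1394}{457}$ ($M{\left(l \right)} = \left(-1394\right) \left(- \frac{1}{457}\right) = \frac{1394}{457}$)
$x = \frac{1394}{457} \approx 3.0503$
$j = - \frac{244778317}{1828}$ ($j = \frac{\frac{1394}{457} - 535623}{4} = \frac{1}{4} \left(- \frac{244778317}{457}\right) = - \frac{244778317}{1828} \approx -1.3391 \cdot 10^{5}$)
$j - 282216 = - \frac{244778317}{1828} - 282216 = - \frac{760669165}{1828}$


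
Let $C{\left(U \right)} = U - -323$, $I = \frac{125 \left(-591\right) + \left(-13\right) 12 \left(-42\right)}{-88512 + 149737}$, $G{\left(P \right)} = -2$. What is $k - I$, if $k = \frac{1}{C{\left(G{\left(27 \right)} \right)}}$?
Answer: $\frac{21671908}{19653225} \approx 1.1027$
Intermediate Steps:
$I = - \frac{67323}{61225}$ ($I = \frac{-73875 - -6552}{61225} = \left(-73875 + 6552\right) \frac{1}{61225} = \left(-67323\right) \frac{1}{61225} = - \frac{67323}{61225} \approx -1.0996$)
$C{\left(U \right)} = 323 + U$ ($C{\left(U \right)} = U + 323 = 323 + U$)
$k = \frac{1}{321}$ ($k = \frac{1}{323 - 2} = \frac{1}{321} \approx 0.0031153$)
$k - I = \frac{1}{321} - - \frac{67323}{61225} = \frac{1}{321} + \frac{67323}{61225} = \frac{21671908}{19653225}$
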